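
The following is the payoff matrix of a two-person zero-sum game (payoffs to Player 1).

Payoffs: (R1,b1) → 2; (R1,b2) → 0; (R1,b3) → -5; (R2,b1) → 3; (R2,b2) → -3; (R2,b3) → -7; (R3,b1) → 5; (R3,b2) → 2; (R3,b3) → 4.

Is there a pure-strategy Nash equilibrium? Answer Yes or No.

Yes

Row minima: R1 → -5, R2 → -7, R3 → 2; maximin = 2.
Column maxima: b1 → 5, b2 → 2, b3 → 4; minimax = 2.
maximin = minimax = 2, so a saddle point exists.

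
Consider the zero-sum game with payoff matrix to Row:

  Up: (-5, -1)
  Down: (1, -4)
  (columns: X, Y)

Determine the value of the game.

Row minima: Up → -5, Down → -4; maximin = -4.
Column maxima: X → 1, Y → -1; minimax = -1.
-4 ≠ -1, so there is no saddle point; optimal play is mixed.
Let Row play Up with probability p. Expected payoff against X: (-5)p + 1(1−p) = −6p + 1; against Y: (-1)p + (-4)(1−p) = 3p − 4.
Setting these equal: −6p + 1 = 3p − 4 ⇒ −9p = -5 ⇒ p = 5/9, and the value is (-6)·(5/9) + 1 = -7/3.
For Column: with q = P(X), equating Up's and Down's payoffs gives −4q − 1 = 5q − 4 ⇒ q = 1/3.

-7/3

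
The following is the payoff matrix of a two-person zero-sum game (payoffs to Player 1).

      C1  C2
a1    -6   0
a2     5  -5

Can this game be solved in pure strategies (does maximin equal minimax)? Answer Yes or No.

Row minima: a1 → -6, a2 → -5; maximin = -5.
Column maxima: C1 → 5, C2 → 0; minimax = 0.
-5 ≠ 0, so no pure-strategy equilibrium exists.

No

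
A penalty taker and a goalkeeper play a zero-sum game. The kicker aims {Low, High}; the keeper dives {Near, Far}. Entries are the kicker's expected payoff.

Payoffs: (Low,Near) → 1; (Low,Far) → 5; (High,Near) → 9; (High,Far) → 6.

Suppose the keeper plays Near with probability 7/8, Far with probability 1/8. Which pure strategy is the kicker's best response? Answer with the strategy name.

Expected payoff of Low: (7/8)·1 + (1/8)·5 = 3/2.
Expected payoff of High: (7/8)·9 + (1/8)·6 = 69/8.
The largest is 69/8, so the kicker's best response is High.

High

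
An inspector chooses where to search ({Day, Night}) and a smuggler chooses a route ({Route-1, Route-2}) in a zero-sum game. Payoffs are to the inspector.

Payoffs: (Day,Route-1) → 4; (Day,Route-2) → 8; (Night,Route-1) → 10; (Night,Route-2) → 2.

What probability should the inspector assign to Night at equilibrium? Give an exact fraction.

Row minima: Day → 4, Night → 2; maximin = 4.
Column maxima: Route-1 → 10, Route-2 → 8; minimax = 8.
4 ≠ 8, so there is no saddle point; optimal play is mixed.
Let the inspector play Day with probability p. Expected payoff against Route-1: 4p + 10(1−p) = −6p + 10; against Route-2: 8p + 2(1−p) = 6p + 2.
Setting these equal: −6p + 10 = 6p + 2 ⇒ −12p = -8 ⇒ p = 2/3, and the value is (-6)·(2/3) + 10 = 6.
For the smuggler: with q = P(Route-1), equating Day's and Night's payoffs gives −4q + 8 = 8q + 2 ⇒ q = 1/2.

1/3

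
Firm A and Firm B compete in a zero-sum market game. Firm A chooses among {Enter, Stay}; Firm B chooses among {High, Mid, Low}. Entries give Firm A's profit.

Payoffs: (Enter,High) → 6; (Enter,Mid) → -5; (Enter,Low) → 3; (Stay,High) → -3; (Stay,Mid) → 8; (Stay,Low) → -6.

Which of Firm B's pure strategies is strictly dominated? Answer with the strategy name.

High

Low holds Firm A's payoff strictly below High in every row: 3 < 6, -6 < -3.
So High is strictly dominated for Firm B.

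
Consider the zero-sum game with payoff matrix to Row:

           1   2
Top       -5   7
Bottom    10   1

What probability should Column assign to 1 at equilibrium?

Row minima: Top → -5, Bottom → 1; maximin = 1.
Column maxima: 1 → 10, 2 → 7; minimax = 7.
1 ≠ 7, so there is no saddle point; optimal play is mixed.
Let Row play Top with probability p. Expected payoff against 1: (-5)p + 10(1−p) = −15p + 10; against 2: 7p + 1(1−p) = 6p + 1.
Setting these equal: −15p + 10 = 6p + 1 ⇒ −21p = -9 ⇒ p = 3/7, and the value is (-15)·(3/7) + 10 = 25/7.
For Column: with q = P(1), equating Top's and Bottom's payoffs gives −12q + 7 = 9q + 1 ⇒ q = 2/7.

2/7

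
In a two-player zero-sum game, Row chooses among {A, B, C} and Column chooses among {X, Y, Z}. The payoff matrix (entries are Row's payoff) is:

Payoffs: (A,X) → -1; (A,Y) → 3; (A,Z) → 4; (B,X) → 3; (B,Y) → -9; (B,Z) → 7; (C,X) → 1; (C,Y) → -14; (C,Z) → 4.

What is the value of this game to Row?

0

Row minima: A → -1, B → -9, C → -14; maximin = -1.
Column maxima: X → 3, Y → 3, Z → 7; minimax = 3.
-1 ≠ 3, so there is no saddle point; optimal play is mixed.
C is strictly dominated by B, so Row never plays it.
Z is strictly dominated by X (it gives Row strictly more in every row), so Column never plays it.
On the remaining 2×2 (A, B vs X, Y):
Let Row play A with probability p. Expected payoff against X: (-1)p + 3(1−p) = −4p + 3; against Y: 3p + (-9)(1−p) = 12p − 9.
Setting these equal: −4p + 3 = 12p − 9 ⇒ −16p = -12 ⇒ p = 3/4, and the value is (-4)·(3/4) + 3 = 0.
For Column: with q = P(X), equating A's and B's payoffs gives −4q + 3 = 12q − 9 ⇒ q = 3/4.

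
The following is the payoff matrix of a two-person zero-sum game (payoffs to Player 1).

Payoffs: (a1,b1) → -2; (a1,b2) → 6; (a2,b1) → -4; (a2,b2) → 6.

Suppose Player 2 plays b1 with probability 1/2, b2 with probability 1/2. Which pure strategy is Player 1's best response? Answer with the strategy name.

a1

Expected payoff of a1: (1/2)·(-2) + (1/2)·6 = 2.
Expected payoff of a2: (1/2)·(-4) + (1/2)·6 = 1.
The largest is 2, so Player 1's best response is a1.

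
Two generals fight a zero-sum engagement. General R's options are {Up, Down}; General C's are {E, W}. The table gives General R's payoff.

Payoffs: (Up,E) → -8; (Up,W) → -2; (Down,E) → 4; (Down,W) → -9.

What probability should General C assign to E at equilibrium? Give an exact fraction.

7/19

Row minima: Up → -8, Down → -9; maximin = -8.
Column maxima: E → 4, W → -2; minimax = -2.
-8 ≠ -2, so there is no saddle point; optimal play is mixed.
Let General R play Up with probability p. Expected payoff against E: (-8)p + 4(1−p) = −12p + 4; against W: (-2)p + (-9)(1−p) = 7p − 9.
Setting these equal: −12p + 4 = 7p − 9 ⇒ −19p = -13 ⇒ p = 13/19, and the value is (-12)·(13/19) + 4 = -80/19.
For General C: with q = P(E), equating Up's and Down's payoffs gives −6q − 2 = 13q − 9 ⇒ q = 7/19.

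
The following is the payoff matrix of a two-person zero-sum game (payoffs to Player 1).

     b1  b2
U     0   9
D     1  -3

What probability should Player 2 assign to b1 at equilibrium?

Row minima: U → 0, D → -3; maximin = 0.
Column maxima: b1 → 1, b2 → 9; minimax = 1.
0 ≠ 1, so there is no saddle point; optimal play is mixed.
Let Player 1 play U with probability p. Expected payoff against b1: 0p + 1(1−p) = −p + 1; against b2: 9p + (-3)(1−p) = 12p − 3.
Setting these equal: −p + 1 = 12p − 3 ⇒ −13p = -4 ⇒ p = 4/13, and the value is (-1)·(4/13) + 1 = 9/13.
For Player 2: with q = P(b1), equating U's and D's payoffs gives −9q + 9 = 4q − 3 ⇒ q = 12/13.

12/13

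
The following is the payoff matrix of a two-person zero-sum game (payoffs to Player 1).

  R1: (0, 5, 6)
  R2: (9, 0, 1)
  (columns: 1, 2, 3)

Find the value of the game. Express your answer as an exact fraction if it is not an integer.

45/14

Row minima: R1 → 0, R2 → 0; maximin = 0.
Column maxima: 1 → 9, 2 → 5, 3 → 6; minimax = 5.
0 ≠ 5, so there is no saddle point; optimal play is mixed.
3 is strictly dominated by 2 (it gives Player 1 strictly more in every row), so Player 2 never plays it.
On the remaining 2×2 (R1, R2 vs 1, 2):
Let Player 1 play R1 with probability p. Expected payoff against 1: 0p + 9(1−p) = −9p + 9; against 2: 5p + 0(1−p) = 5p.
Setting these equal: −9p + 9 = 5p ⇒ −14p = -9 ⇒ p = 9/14, and the value is (-9)·(9/14) + 9 = 45/14.
For Player 2: with q = P(1), equating R1's and R2's payoffs gives −5q + 5 = 9q ⇒ q = 5/14.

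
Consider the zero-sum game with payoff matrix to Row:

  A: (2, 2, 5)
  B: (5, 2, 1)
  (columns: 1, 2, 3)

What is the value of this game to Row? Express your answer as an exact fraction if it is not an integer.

Row minima: A → 2, B → 1; maximin = 2.
Column maxima: 1 → 5, 2 → 2, 3 → 5; minimax = 2.
Since maximin = minimax = 2, there is a saddle point and the value is 2.

2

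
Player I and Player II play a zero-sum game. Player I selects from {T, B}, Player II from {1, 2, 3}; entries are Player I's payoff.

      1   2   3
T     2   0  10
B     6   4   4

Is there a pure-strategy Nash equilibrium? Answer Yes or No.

Row minima: T → 0, B → 4; maximin = 4.
Column maxima: 1 → 6, 2 → 4, 3 → 10; minimax = 4.
maximin = minimax = 4, so a saddle point exists.

Yes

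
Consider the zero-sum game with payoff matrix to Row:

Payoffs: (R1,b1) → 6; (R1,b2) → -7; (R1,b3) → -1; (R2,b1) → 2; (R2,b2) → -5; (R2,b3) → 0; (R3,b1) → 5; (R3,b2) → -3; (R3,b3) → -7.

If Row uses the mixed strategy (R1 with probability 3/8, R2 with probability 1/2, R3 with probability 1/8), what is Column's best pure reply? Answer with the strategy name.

b2

If Column plays b1, Row's expected payoff is (3/8)·6 + (1/2)·2 + (1/8)·5 = 31/8.
If Column plays b2, Row's expected payoff is (3/8)·(-7) + (1/2)·(-5) + (1/8)·(-3) = -11/2.
If Column plays b3, Row's expected payoff is (3/8)·(-1) + (1/2)·0 + (1/8)·(-7) = -5/4.
Column minimizes Row's payoff; the smallest is -11/2, so the best response is b2.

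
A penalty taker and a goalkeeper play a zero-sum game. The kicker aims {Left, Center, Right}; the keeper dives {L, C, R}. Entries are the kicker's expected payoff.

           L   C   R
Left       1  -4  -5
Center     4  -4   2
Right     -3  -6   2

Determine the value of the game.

Row minima: Left → -5, Center → -4, Right → -6; maximin = -4.
Column maxima: L → 4, C → -4, R → 2; minimax = -4.
Since maximin = minimax = -4, there is a saddle point and the value is -4.

-4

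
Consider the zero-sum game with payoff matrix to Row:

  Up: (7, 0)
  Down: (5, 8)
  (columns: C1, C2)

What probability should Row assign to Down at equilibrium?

Row minima: Up → 0, Down → 5; maximin = 5.
Column maxima: C1 → 7, C2 → 8; minimax = 7.
5 ≠ 7, so there is no saddle point; optimal play is mixed.
Let Row play Up with probability p. Expected payoff against C1: 7p + 5(1−p) = 2p + 5; against C2: 0p + 8(1−p) = −8p + 8.
Setting these equal: 2p + 5 = −8p + 8 ⇒ 10p = 3 ⇒ p = 3/10, and the value is (2)·(3/10) + 5 = 28/5.
For Column: with q = P(C1), equating Up's and Down's payoffs gives 7q = −3q + 8 ⇒ q = 4/5.

7/10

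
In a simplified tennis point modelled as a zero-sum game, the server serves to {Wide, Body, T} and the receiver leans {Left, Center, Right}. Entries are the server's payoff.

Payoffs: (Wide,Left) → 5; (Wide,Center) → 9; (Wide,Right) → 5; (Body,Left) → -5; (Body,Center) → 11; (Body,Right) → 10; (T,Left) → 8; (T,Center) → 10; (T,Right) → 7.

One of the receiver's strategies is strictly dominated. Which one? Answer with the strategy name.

Left holds the server's payoff strictly below Center in every row: 5 < 9, -5 < 11, 8 < 10.
So Center is strictly dominated for the receiver.

Center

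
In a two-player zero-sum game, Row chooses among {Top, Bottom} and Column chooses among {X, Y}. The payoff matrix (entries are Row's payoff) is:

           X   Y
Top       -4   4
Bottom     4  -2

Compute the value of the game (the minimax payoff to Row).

Row minima: Top → -4, Bottom → -2; maximin = -2.
Column maxima: X → 4, Y → 4; minimax = 4.
-2 ≠ 4, so there is no saddle point; optimal play is mixed.
Let Row play Top with probability p. Expected payoff against X: (-4)p + 4(1−p) = −8p + 4; against Y: 4p + (-2)(1−p) = 6p − 2.
Setting these equal: −8p + 4 = 6p − 2 ⇒ −14p = -6 ⇒ p = 3/7, and the value is (-8)·(3/7) + 4 = 4/7.
For Column: with q = P(X), equating Top's and Bottom's payoffs gives −8q + 4 = 6q − 2 ⇒ q = 3/7.

4/7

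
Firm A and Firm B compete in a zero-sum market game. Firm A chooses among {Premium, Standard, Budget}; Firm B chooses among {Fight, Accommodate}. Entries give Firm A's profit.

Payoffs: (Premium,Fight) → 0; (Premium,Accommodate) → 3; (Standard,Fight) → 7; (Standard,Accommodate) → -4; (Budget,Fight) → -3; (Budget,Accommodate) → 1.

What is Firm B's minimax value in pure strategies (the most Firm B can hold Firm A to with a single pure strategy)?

Column maxima: Fight → 7, Accommodate → 3.
The smallest of these is 3.

3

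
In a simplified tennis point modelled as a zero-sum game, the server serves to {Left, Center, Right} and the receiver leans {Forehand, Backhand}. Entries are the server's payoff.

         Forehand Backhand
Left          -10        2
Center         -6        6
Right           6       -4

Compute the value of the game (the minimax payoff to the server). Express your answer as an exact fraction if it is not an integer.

Row minima: Left → -10, Center → -6, Right → -4; maximin = -4.
Column maxima: Forehand → 6, Backhand → 6; minimax = 6.
-4 ≠ 6, so there is no saddle point; optimal play is mixed.
Left is strictly dominated by Center, so the server never plays it.
On the remaining 2×2 (Center, Right vs Forehand, Backhand):
Let the server play Center with probability p. Expected payoff against Forehand: (-6)p + 6(1−p) = −12p + 6; against Backhand: 6p + (-4)(1−p) = 10p − 4.
Setting these equal: −12p + 6 = 10p − 4 ⇒ −22p = -10 ⇒ p = 5/11, and the value is (-12)·(5/11) + 6 = 6/11.
For the receiver: with q = P(Forehand), equating Center's and Right's payoffs gives −12q + 6 = 10q − 4 ⇒ q = 5/11.

6/11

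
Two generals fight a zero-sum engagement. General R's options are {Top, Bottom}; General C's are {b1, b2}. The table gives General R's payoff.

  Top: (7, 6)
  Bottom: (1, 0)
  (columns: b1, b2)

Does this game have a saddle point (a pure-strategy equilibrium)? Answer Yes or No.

Yes

Row minima: Top → 6, Bottom → 0; maximin = 6.
Column maxima: b1 → 7, b2 → 6; minimax = 6.
maximin = minimax = 6, so a saddle point exists.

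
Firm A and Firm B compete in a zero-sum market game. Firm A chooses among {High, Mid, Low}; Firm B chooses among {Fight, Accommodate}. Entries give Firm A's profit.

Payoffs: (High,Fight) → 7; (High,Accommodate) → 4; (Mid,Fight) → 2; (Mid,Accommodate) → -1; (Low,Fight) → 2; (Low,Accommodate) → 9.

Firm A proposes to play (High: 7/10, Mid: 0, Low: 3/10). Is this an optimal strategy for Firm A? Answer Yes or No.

Against Fight this mix gives (7/10)·7 + (3/10)·2 = 11/2.
Against Accommodate this mix gives (7/10)·4 + (3/10)·9 = 11/2.
All of Firm B's active replies (Fight, Accommodate) yield 11/2, and no column does worse for Firm A. The mix makes Firm B indifferent and guarantees 11/2, so it is optimal.

Yes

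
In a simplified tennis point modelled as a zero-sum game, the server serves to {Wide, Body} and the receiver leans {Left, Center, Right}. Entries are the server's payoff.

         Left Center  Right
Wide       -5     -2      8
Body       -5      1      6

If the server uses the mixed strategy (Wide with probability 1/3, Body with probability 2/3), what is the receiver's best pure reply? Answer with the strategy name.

Left

If the receiver plays Left, the server's expected payoff is (1/3)·(-5) + (2/3)·(-5) = -5.
If the receiver plays Center, the server's expected payoff is (1/3)·(-2) + (2/3)·1 = 0.
If the receiver plays Right, the server's expected payoff is (1/3)·8 + (2/3)·6 = 20/3.
The receiver minimizes the server's payoff; the smallest is -5, so the best response is Left.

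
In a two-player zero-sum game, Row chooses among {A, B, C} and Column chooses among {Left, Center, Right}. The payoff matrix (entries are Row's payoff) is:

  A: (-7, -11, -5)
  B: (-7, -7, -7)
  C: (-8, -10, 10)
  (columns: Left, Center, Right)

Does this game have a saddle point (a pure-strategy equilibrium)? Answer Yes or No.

Yes

Row minima: A → -11, B → -7, C → -10; maximin = -7.
Column maxima: Left → -7, Center → -7, Right → 10; minimax = -7.
maximin = minimax = -7, so a saddle point exists.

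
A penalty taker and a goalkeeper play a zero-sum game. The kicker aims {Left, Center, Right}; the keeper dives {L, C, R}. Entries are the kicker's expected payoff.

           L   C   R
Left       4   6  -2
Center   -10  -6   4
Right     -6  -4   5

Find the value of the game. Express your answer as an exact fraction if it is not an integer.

8/17

Row minima: Left → -2, Center → -10, Right → -6; maximin = -2.
Column maxima: L → 4, C → 6, R → 5; minimax = 4.
-2 ≠ 4, so there is no saddle point; optimal play is mixed.
Center is strictly dominated by Right, so the kicker never plays it.
C is strictly dominated by L (it gives the kicker strictly more in every row), so the keeper never plays it.
On the remaining 2×2 (Left, Right vs L, R):
Let the kicker play Left with probability p. Expected payoff against L: 4p + (-6)(1−p) = 10p − 6; against R: (-2)p + 5(1−p) = −7p + 5.
Setting these equal: 10p − 6 = −7p + 5 ⇒ 17p = 11 ⇒ p = 11/17, and the value is (10)·(11/17) − 6 = 8/17.
For the keeper: with q = P(L), equating Left's and Right's payoffs gives 6q − 2 = −11q + 5 ⇒ q = 7/17.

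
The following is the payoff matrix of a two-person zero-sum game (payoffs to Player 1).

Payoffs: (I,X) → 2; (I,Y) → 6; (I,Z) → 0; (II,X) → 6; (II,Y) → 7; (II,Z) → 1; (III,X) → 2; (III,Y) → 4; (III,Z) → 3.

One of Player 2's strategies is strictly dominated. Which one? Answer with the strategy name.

X holds Player 1's payoff strictly below Y in every row: 2 < 6, 6 < 7, 2 < 4.
So Y is strictly dominated for Player 2.

Y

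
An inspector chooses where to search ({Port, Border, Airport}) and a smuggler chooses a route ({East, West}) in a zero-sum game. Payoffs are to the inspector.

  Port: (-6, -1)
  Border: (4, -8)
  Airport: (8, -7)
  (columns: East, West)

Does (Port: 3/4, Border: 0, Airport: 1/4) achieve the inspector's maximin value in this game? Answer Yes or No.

Against East this mix gives (3/4)·(-6) + (1/4)·8 = -5/2.
Against West this mix gives (3/4)·(-1) + (1/4)·(-7) = -5/2.
All of the smuggler's active replies (East, West) yield -5/2, and no column does worse for the inspector. The mix makes the smuggler indifferent and guarantees -5/2, so it is optimal.

Yes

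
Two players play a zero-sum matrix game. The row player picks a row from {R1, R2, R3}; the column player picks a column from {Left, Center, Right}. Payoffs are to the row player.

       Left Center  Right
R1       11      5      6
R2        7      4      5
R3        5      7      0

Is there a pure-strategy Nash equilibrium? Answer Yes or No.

Row minima: R1 → 5, R2 → 4, R3 → 0; maximin = 5.
Column maxima: Left → 11, Center → 7, Right → 6; minimax = 6.
5 ≠ 6, so no pure-strategy equilibrium exists.

No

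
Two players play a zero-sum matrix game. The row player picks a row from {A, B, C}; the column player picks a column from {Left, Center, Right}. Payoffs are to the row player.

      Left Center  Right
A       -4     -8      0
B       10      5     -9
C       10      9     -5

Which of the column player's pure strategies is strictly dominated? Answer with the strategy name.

Left

Center holds the row player's payoff strictly below Left in every row: -8 < -4, 5 < 10, 9 < 10.
So Left is strictly dominated for the column player.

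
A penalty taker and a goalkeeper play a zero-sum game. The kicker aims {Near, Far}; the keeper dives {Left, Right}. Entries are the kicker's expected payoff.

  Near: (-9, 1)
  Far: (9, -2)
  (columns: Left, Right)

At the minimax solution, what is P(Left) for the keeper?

Row minima: Near → -9, Far → -2; maximin = -2.
Column maxima: Left → 9, Right → 1; minimax = 1.
-2 ≠ 1, so there is no saddle point; optimal play is mixed.
Let the kicker play Near with probability p. Expected payoff against Left: (-9)p + 9(1−p) = −18p + 9; against Right: 1p + (-2)(1−p) = 3p − 2.
Setting these equal: −18p + 9 = 3p − 2 ⇒ −21p = -11 ⇒ p = 11/21, and the value is (-18)·(11/21) + 9 = -3/7.
For the keeper: with q = P(Left), equating Near's and Far's payoffs gives −10q + 1 = 11q − 2 ⇒ q = 1/7.

1/7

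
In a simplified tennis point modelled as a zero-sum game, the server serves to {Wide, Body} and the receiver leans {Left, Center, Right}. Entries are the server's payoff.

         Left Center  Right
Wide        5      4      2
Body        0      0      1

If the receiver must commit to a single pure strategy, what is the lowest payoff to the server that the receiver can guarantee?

2

Column maxima: Left → 5, Center → 4, Right → 2.
The smallest of these is 2.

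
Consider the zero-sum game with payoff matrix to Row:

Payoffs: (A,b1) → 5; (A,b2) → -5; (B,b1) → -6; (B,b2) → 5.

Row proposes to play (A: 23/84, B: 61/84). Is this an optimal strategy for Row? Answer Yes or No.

Against b1 this mix gives (23/84)·5 + (61/84)·(-6) = -251/84.
Against b2 this mix gives (23/84)·(-5) + (61/84)·5 = 95/42.
Column will play b1, holding Row to -251/84. Shifting weight toward the row that does better against b1 would raise this floor (the equalizing mix achieves -5/21 against both b1 and b2), so the proposed strategy is not optimal.

No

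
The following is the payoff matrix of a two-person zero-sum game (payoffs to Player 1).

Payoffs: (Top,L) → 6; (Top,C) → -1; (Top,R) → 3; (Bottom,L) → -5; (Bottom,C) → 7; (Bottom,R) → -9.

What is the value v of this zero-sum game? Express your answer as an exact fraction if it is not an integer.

3/5

Row minima: Top → -1, Bottom → -9; maximin = -1.
Column maxima: L → 6, C → 7, R → 3; minimax = 3.
-1 ≠ 3, so there is no saddle point; optimal play is mixed.
L is strictly dominated by R (it gives Player 1 strictly more in every row), so Player 2 never plays it.
On the remaining 2×2 (Top, Bottom vs C, R):
Let Player 1 play Top with probability p. Expected payoff against C: (-1)p + 7(1−p) = −8p + 7; against R: 3p + (-9)(1−p) = 12p − 9.
Setting these equal: −8p + 7 = 12p − 9 ⇒ −20p = -16 ⇒ p = 4/5, and the value is (-8)·(4/5) + 7 = 3/5.
For Player 2: with q = P(C), equating Top's and Bottom's payoffs gives −4q + 3 = 16q − 9 ⇒ q = 3/5.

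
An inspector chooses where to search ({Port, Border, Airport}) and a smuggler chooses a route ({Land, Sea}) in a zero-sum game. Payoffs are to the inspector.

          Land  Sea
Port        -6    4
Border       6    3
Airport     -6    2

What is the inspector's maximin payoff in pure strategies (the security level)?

Row minima: Port → -6, Border → 3, Airport → -6.
The best of these is 3.

3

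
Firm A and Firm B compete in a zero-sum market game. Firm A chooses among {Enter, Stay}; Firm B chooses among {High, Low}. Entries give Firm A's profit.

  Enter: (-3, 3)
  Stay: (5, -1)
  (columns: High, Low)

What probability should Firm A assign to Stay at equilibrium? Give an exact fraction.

1/2

Row minima: Enter → -3, Stay → -1; maximin = -1.
Column maxima: High → 5, Low → 3; minimax = 3.
-1 ≠ 3, so there is no saddle point; optimal play is mixed.
Let Firm A play Enter with probability p. Expected payoff against High: (-3)p + 5(1−p) = −8p + 5; against Low: 3p + (-1)(1−p) = 4p − 1.
Setting these equal: −8p + 5 = 4p − 1 ⇒ −12p = -6 ⇒ p = 1/2, and the value is (-8)·(1/2) + 5 = 1.
For Firm B: with q = P(High), equating Enter's and Stay's payoffs gives −6q + 3 = 6q − 1 ⇒ q = 1/3.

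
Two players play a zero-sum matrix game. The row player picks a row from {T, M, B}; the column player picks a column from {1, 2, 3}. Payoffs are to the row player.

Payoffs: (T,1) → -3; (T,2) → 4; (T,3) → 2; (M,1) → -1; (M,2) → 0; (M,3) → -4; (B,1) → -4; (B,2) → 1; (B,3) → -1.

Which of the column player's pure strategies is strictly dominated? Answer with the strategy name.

1 holds the row player's payoff strictly below 2 in every row: -3 < 4, -1 < 0, -4 < 1.
So 2 is strictly dominated for the column player.

2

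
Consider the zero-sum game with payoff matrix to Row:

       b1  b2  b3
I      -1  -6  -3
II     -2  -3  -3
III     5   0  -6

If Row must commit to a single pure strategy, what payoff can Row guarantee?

Row minima: I → -6, II → -3, III → -6.
The best of these is -3.

-3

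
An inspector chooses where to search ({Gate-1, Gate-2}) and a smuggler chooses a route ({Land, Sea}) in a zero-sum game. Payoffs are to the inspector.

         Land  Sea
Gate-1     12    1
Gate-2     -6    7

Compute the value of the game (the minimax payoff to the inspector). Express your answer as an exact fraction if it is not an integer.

Row minima: Gate-1 → 1, Gate-2 → -6; maximin = 1.
Column maxima: Land → 12, Sea → 7; minimax = 7.
1 ≠ 7, so there is no saddle point; optimal play is mixed.
Let the inspector play Gate-1 with probability p. Expected payoff against Land: 12p + (-6)(1−p) = 18p − 6; against Sea: 1p + 7(1−p) = −6p + 7.
Setting these equal: 18p − 6 = −6p + 7 ⇒ 24p = 13 ⇒ p = 13/24, and the value is (18)·(13/24) − 6 = 15/4.
For the smuggler: with q = P(Land), equating Gate-1's and Gate-2's payoffs gives 11q + 1 = −13q + 7 ⇒ q = 1/4.

15/4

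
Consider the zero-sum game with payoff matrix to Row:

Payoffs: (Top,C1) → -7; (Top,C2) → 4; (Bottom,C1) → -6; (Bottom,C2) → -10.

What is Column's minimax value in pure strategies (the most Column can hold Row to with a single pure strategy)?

Column maxima: C1 → -6, C2 → 4.
The smallest of these is -6.

-6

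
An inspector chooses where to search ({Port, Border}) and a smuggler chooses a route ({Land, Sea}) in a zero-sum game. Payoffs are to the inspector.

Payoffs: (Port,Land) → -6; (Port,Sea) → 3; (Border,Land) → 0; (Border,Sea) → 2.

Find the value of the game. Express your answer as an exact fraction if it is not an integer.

Row minima: Port → -6, Border → 0; maximin = 0.
Column maxima: Land → 0, Sea → 3; minimax = 0.
Since maximin = minimax = 0, there is a saddle point and the value is 0.

0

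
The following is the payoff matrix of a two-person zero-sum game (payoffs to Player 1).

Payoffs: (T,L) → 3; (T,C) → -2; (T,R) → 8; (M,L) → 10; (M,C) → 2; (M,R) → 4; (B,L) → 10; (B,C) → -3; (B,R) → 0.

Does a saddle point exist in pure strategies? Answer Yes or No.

Yes

Row minima: T → -2, M → 2, B → -3; maximin = 2.
Column maxima: L → 10, C → 2, R → 8; minimax = 2.
maximin = minimax = 2, so a saddle point exists.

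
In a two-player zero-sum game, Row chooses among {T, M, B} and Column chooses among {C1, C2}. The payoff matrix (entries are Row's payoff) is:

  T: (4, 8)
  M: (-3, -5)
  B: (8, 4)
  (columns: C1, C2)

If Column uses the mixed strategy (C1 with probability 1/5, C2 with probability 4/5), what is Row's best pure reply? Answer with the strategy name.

T

Expected payoff of T: (1/5)·4 + (4/5)·8 = 36/5.
Expected payoff of M: (1/5)·(-3) + (4/5)·(-5) = -23/5.
Expected payoff of B: (1/5)·8 + (4/5)·4 = 24/5.
The largest is 36/5, so Row's best response is T.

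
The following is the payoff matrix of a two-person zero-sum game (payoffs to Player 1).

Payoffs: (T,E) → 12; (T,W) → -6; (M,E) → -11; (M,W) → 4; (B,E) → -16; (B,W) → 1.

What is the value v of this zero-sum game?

-6/11

Row minima: T → -6, M → -11, B → -16; maximin = -6.
Column maxima: E → 12, W → 4; minimax = 4.
-6 ≠ 4, so there is no saddle point; optimal play is mixed.
B is strictly dominated by M, so Player 1 never plays it.
On the remaining 2×2 (T, M vs E, W):
Let Player 1 play T with probability p. Expected payoff against E: 12p + (-11)(1−p) = 23p − 11; against W: (-6)p + 4(1−p) = −10p + 4.
Setting these equal: 23p − 11 = −10p + 4 ⇒ 33p = 15 ⇒ p = 5/11, and the value is (23)·(5/11) − 11 = -6/11.
For Player 2: with q = P(E), equating T's and M's payoffs gives 18q − 6 = −15q + 4 ⇒ q = 10/33.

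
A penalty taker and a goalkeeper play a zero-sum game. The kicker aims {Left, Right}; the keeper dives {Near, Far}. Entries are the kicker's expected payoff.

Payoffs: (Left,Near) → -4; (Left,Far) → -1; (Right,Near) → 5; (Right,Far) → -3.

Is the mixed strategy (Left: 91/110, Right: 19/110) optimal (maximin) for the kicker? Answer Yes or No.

No

Against Near this mix gives (91/110)·(-4) + (19/110)·5 = -269/110.
Against Far this mix gives (91/110)·(-1) + (19/110)·(-3) = -74/55.
The keeper will play Near, holding the kicker to -269/110. Shifting weight toward the row that does better against Near would raise this floor (the equalizing mix achieves -17/11 against both Near and Far), so the proposed strategy is not optimal.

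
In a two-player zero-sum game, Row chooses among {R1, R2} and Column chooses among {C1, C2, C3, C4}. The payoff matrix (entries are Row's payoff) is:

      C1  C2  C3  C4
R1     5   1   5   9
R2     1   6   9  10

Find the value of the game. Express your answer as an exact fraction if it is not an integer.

29/9

Row minima: R1 → 1, R2 → 1; maximin = 1.
Column maxima: C1 → 5, C2 → 6, C3 → 9, C4 → 10; minimax = 5.
1 ≠ 5, so there is no saddle point; optimal play is mixed.
C3 is strictly dominated by C2 (it gives Row strictly more in every row), so Column never plays it.
C4 is strictly dominated by C1 (it gives Row strictly more in every row), so Column never plays it.
On the remaining 2×2 (R1, R2 vs C1, C2):
Let Row play R1 with probability p. Expected payoff against C1: 5p + 1(1−p) = 4p + 1; against C2: 1p + 6(1−p) = −5p + 6.
Setting these equal: 4p + 1 = −5p + 6 ⇒ 9p = 5 ⇒ p = 5/9, and the value is (4)·(5/9) + 1 = 29/9.
For Column: with q = P(C1), equating R1's and R2's payoffs gives 4q + 1 = −5q + 6 ⇒ q = 5/9.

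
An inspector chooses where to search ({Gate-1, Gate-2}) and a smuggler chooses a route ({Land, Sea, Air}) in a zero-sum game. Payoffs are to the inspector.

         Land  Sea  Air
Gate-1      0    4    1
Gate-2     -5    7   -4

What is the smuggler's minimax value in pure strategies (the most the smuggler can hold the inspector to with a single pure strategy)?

Column maxima: Land → 0, Sea → 7, Air → 1.
The smallest of these is 0.

0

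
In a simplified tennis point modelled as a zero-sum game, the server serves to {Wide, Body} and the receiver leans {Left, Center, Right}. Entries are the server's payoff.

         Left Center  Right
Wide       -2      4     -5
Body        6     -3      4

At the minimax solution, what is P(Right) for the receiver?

7/16

Row minima: Wide → -5, Body → -3; maximin = -3.
Column maxima: Left → 6, Center → 4, Right → 4; minimax = 4.
-3 ≠ 4, so there is no saddle point; optimal play is mixed.
Left is strictly dominated by Right (it gives the server strictly more in every row), so the receiver never plays it.
On the remaining 2×2 (Wide, Body vs Center, Right):
Let the server play Wide with probability p. Expected payoff against Center: 4p + (-3)(1−p) = 7p − 3; against Right: (-5)p + 4(1−p) = −9p + 4.
Setting these equal: 7p − 3 = −9p + 4 ⇒ 16p = 7 ⇒ p = 7/16, and the value is (7)·(7/16) − 3 = 1/16.
For the receiver: with q = P(Center), equating Wide's and Body's payoffs gives 9q − 5 = −7q + 4 ⇒ q = 9/16.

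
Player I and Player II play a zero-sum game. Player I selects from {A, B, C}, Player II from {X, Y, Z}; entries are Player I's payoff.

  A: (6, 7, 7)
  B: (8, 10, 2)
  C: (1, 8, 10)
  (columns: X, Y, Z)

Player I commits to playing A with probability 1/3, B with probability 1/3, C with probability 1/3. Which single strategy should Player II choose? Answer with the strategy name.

If Player II plays X, Player I's expected payoff is (1/3)·6 + (1/3)·8 + (1/3)·1 = 5.
If Player II plays Y, Player I's expected payoff is (1/3)·7 + (1/3)·10 + (1/3)·8 = 25/3.
If Player II plays Z, Player I's expected payoff is (1/3)·7 + (1/3)·2 + (1/3)·10 = 19/3.
Player II minimizes Player I's payoff; the smallest is 5, so the best response is X.

X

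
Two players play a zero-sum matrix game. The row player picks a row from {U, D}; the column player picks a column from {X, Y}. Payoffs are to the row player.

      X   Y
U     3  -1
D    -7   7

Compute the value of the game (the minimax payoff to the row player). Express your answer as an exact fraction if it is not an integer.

7/9

Row minima: U → -1, D → -7; maximin = -1.
Column maxima: X → 3, Y → 7; minimax = 3.
-1 ≠ 3, so there is no saddle point; optimal play is mixed.
Let the row player play U with probability p. Expected payoff against X: 3p + (-7)(1−p) = 10p − 7; against Y: (-1)p + 7(1−p) = −8p + 7.
Setting these equal: 10p − 7 = −8p + 7 ⇒ 18p = 14 ⇒ p = 7/9, and the value is (10)·(7/9) − 7 = 7/9.
For the column player: with q = P(X), equating U's and D's payoffs gives 4q − 1 = −14q + 7 ⇒ q = 4/9.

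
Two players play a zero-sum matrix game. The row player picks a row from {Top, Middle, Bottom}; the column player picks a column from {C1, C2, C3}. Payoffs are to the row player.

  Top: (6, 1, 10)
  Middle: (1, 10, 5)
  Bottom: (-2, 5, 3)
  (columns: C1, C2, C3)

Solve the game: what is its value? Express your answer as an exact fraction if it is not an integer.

Row minima: Top → 1, Middle → 1, Bottom → -2; maximin = 1.
Column maxima: C1 → 6, C2 → 10, C3 → 10; minimax = 6.
1 ≠ 6, so there is no saddle point; optimal play is mixed.
Bottom is strictly dominated by Middle, so the row player never plays it.
C3 is strictly dominated by C1 (it gives the row player strictly more in every row), so the column player never plays it.
On the remaining 2×2 (Top, Middle vs C1, C2):
Let the row player play Top with probability p. Expected payoff against C1: 6p + 1(1−p) = 5p + 1; against C2: 1p + 10(1−p) = −9p + 10.
Setting these equal: 5p + 1 = −9p + 10 ⇒ 14p = 9 ⇒ p = 9/14, and the value is (5)·(9/14) + 1 = 59/14.
For the column player: with q = P(C1), equating Top's and Middle's payoffs gives 5q + 1 = −9q + 10 ⇒ q = 9/14.

59/14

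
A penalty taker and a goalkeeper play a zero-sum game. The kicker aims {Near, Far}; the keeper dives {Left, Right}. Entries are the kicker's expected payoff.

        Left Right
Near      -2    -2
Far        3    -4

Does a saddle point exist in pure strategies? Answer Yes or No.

Row minima: Near → -2, Far → -4; maximin = -2.
Column maxima: Left → 3, Right → -2; minimax = -2.
maximin = minimax = -2, so a saddle point exists.

Yes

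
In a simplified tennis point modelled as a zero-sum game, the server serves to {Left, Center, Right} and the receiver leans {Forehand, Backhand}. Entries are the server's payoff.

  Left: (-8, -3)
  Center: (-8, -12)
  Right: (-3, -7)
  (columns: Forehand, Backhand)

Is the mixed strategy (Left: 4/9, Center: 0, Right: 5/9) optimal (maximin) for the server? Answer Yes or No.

Against Forehand this mix gives (4/9)·(-8) + (5/9)·(-3) = -47/9.
Against Backhand this mix gives (4/9)·(-3) + (5/9)·(-7) = -47/9.
All of the receiver's active replies (Forehand, Backhand) yield -47/9, and no column does worse for the server. The mix makes the receiver indifferent and guarantees -47/9, so it is optimal.

Yes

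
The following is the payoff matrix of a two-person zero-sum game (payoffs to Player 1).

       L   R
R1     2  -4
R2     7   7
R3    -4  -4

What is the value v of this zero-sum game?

7

Row minima: R1 → -4, R2 → 7, R3 → -4; maximin = 7.
Column maxima: L → 7, R → 7; minimax = 7.
Since maximin = minimax = 7, there is a saddle point and the value is 7.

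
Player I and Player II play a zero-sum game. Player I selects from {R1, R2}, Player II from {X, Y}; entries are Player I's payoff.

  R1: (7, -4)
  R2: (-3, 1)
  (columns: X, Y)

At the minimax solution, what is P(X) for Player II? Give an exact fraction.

1/3

Row minima: R1 → -4, R2 → -3; maximin = -3.
Column maxima: X → 7, Y → 1; minimax = 1.
-3 ≠ 1, so there is no saddle point; optimal play is mixed.
Let Player I play R1 with probability p. Expected payoff against X: 7p + (-3)(1−p) = 10p − 3; against Y: (-4)p + 1(1−p) = −5p + 1.
Setting these equal: 10p − 3 = −5p + 1 ⇒ 15p = 4 ⇒ p = 4/15, and the value is (10)·(4/15) − 3 = -1/3.
For Player II: with q = P(X), equating R1's and R2's payoffs gives 11q − 4 = −4q + 1 ⇒ q = 1/3.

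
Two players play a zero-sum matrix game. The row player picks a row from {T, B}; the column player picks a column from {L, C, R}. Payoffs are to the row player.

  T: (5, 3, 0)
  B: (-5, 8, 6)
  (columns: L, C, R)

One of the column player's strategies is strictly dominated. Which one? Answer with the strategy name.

C

R holds the row player's payoff strictly below C in every row: 0 < 3, 6 < 8.
So C is strictly dominated for the column player.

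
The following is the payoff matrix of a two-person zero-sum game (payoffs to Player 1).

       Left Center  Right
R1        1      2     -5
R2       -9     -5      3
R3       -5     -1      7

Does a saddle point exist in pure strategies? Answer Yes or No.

Row minima: R1 → -5, R2 → -9, R3 → -5; maximin = -5.
Column maxima: Left → 1, Center → 2, Right → 7; minimax = 1.
-5 ≠ 1, so no pure-strategy equilibrium exists.

No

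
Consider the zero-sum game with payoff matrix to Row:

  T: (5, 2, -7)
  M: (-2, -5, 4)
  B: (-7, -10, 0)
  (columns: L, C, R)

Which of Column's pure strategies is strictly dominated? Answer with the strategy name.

C holds Row's payoff strictly below L in every row: 2 < 5, -5 < -2, -10 < -7.
So L is strictly dominated for Column.

L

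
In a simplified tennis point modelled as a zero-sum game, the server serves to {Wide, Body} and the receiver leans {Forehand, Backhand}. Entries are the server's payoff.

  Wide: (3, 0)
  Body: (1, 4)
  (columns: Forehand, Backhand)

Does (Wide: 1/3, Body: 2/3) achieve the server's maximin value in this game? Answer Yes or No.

No

Against Forehand this mix gives (1/3)·3 + (2/3)·1 = 5/3.
Against Backhand this mix gives (1/3)·0 + (2/3)·4 = 8/3.
The receiver will play Forehand, holding the server to 5/3. Shifting weight toward the row that does better against Forehand would raise this floor (the equalizing mix achieves 2 against both Forehand and Backhand), so the proposed strategy is not optimal.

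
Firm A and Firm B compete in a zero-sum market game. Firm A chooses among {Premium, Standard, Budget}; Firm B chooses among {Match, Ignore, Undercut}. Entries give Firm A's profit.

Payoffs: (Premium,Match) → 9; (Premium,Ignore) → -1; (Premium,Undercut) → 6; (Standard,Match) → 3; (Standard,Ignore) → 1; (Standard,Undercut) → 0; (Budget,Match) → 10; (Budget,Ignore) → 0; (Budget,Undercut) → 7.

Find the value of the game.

7/8

Row minima: Premium → -1, Standard → 0, Budget → 0; maximin = 0.
Column maxima: Match → 10, Ignore → 1, Undercut → 7; minimax = 1.
0 ≠ 1, so there is no saddle point; optimal play is mixed.
Premium is strictly dominated by Budget, so Firm A never plays it.
Match is strictly dominated by Ignore (it gives Firm A strictly more in every row), so Firm B never plays it.
On the remaining 2×2 (Standard, Budget vs Ignore, Undercut):
Let Firm A play Standard with probability p. Expected payoff against Ignore: 1p + 0(1−p) = p; against Undercut: 0p + 7(1−p) = −7p + 7.
Setting these equal: p = −7p + 7 ⇒ 8p = 7 ⇒ p = 7/8, and the value is (1)·(7/8) = 7/8.
For Firm B: with q = P(Ignore), equating Standard's and Budget's payoffs gives q = −7q + 7 ⇒ q = 7/8.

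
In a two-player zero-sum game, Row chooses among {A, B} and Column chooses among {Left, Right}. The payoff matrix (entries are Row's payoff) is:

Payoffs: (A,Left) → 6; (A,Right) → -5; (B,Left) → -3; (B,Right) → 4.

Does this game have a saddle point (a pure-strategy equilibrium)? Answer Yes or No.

No

Row minima: A → -5, B → -3; maximin = -3.
Column maxima: Left → 6, Right → 4; minimax = 4.
-3 ≠ 4, so no pure-strategy equilibrium exists.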